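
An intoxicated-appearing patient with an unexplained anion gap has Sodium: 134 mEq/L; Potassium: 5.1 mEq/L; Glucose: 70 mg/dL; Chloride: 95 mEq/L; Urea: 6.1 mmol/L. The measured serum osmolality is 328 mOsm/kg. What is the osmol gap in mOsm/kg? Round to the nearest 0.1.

50.0 mOsm/kg

Calculated osmolality = 2·Na + glucose/18 + urea
= 2·134 + 70/18 + 6.1
= 268 + 3.89 + 6.10
= 277.99 mOsm/kg ≈ 278.0 mOsm/kg
Osmolar gap = measured − calculated = 328 − 278.0 = 50.0 mOsm/kg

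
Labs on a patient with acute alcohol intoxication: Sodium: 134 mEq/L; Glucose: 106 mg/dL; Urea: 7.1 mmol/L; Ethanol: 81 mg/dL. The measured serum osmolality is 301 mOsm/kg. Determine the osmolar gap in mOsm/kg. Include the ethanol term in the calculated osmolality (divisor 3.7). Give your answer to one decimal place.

-1.9 mOsm/kg

Calculated osmolality = 2·Na + glucose/18 + urea + ethanol/3.7
= 2·134 + 106/18 + 7.1 + 81/3.7
= 268 + 5.89 + 7.10 + 21.89
= 302.88 mOsm/kg ≈ 302.9 mOsm/kg
Osmolar gap = measured − calculated = 301 − 302.9 = -1.9 mOsm/kg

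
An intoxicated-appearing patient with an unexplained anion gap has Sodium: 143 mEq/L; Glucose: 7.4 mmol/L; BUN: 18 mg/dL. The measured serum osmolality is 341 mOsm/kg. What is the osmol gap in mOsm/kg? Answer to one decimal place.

Calculated osmolality = 2·Na + glucose + BUN/2.8
= 2·143 + 7.4 + 18/2.8
= 286 + 7.40 + 6.43
= 299.83 mOsm/kg ≈ 299.8 mOsm/kg
Osmolar gap = measured − calculated = 341 − 299.8 = 41.2 mOsm/kg

41.2 mOsm/kg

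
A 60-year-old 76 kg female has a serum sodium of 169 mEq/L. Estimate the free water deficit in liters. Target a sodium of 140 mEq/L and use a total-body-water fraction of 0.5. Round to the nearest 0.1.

7.9 L

TBW = 0.5 · 76 = 38 L
Free water deficit = TBW · (Na/140 − 1)
= 38 · (169/140 − 1)
= 38 · 0.2071
= 7.87 L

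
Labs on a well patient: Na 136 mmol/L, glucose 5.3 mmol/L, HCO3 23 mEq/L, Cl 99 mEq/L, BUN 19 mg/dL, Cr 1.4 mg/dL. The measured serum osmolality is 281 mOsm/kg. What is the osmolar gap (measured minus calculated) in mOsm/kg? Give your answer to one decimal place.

Calculated osmolality = 2·Na + glucose + BUN/2.8
= 2·136 + 5.3 + 19/2.8
= 272 + 5.30 + 6.79
= 284.09 mOsm/kg ≈ 284.1 mOsm/kg
Osmolar gap = measured − calculated = 281 − 284.1 = -3.1 mOsm/kg

-3.1 mOsm/kg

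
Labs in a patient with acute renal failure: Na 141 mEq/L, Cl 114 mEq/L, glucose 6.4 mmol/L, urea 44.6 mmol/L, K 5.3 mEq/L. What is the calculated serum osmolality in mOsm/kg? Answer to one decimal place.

333.0 mOsm/kg

Calculated osmolality = 2·Na + glucose + urea
= 2·141 + 6.4 + 44.6
= 282 + 6.40 + 44.60
= 333 mOsm/kg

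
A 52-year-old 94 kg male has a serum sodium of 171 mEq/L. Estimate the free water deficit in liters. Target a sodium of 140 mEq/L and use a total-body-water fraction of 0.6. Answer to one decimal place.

12.5 L

TBW = 0.6 · 94 = 56.4 L
Free water deficit = TBW · (Na/140 − 1)
= 56.4 · (171/140 − 1)
= 56.4 · 0.2214
= 12.49 L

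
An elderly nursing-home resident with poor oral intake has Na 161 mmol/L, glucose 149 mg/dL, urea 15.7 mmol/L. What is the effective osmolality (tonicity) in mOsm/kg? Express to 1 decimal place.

330.3 mOsm/kg

Effective osmolality excludes urea (freely permeant across cell membranes):
2·Na + glucose/18
= 2·161 + 149/18
= 322 + 8.28
= 330.28 mOsm/kg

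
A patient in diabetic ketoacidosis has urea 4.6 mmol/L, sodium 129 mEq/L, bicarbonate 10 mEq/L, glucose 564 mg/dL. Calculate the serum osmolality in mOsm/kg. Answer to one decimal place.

Calculated osmolality = 2·Na + glucose/18 + urea
= 2·129 + 564/18 + 4.6
= 258 + 31.33 + 4.60
= 293.93 mOsm/kg

293.9 mOsm/kg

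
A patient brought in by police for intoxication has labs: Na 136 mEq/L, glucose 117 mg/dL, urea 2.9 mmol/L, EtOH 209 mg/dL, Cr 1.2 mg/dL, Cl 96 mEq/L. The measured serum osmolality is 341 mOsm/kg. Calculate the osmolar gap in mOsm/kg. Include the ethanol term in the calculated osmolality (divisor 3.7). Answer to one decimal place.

3.1 mOsm/kg

Calculated osmolality = 2·Na + glucose/18 + urea + ethanol/3.7
= 2·136 + 117/18 + 2.9 + 209/3.7
= 272 + 6.50 + 2.90 + 56.49
= 337.89 mOsm/kg ≈ 337.9 mOsm/kg
Osmolar gap = measured − calculated = 341 − 337.9 = 3.1 mOsm/kg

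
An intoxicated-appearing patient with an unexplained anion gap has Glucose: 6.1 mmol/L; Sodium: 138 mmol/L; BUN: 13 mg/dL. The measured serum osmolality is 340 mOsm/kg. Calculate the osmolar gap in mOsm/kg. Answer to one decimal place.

53.3 mOsm/kg

Calculated osmolality = 2·Na + glucose + BUN/2.8
= 2·138 + 6.1 + 13/2.8
= 276 + 6.10 + 4.64
= 286.74 mOsm/kg ≈ 286.7 mOsm/kg
Osmolar gap = measured − calculated = 340 − 286.7 = 53.3 mOsm/kg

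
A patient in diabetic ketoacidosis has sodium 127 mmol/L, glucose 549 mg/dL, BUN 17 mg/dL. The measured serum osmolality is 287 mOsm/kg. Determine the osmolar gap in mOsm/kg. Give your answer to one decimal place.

Calculated osmolality = 2·Na + glucose/18 + BUN/2.8
= 2·127 + 549/18 + 17/2.8
= 254 + 30.50 + 6.07
= 290.57 mOsm/kg ≈ 290.6 mOsm/kg
Osmolar gap = measured − calculated = 287 − 290.6 = -3.6 mOsm/kg

-3.6 mOsm/kg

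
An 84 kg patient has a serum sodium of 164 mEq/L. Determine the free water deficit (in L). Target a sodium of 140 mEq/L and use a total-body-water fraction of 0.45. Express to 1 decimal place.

TBW = 0.45 · 84 = 37.8 L
Free water deficit = TBW · (Na/140 − 1)
= 37.8 · (164/140 − 1)
= 37.8 · 0.1714
= 6.48 L

6.5 L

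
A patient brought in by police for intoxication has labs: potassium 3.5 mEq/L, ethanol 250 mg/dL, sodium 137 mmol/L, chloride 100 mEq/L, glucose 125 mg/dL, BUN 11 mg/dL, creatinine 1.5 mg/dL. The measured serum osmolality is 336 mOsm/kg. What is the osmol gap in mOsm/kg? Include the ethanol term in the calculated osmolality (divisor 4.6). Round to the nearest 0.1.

-3.2 mOsm/kg

Calculated osmolality = 2·Na + glucose/18 + BUN/2.8 + ethanol/4.6
= 2·137 + 125/18 + 11/2.8 + 250/4.6
= 274 + 6.94 + 3.93 + 54.35
= 339.22 mOsm/kg ≈ 339.2 mOsm/kg
Osmolar gap = measured − calculated = 336 − 339.2 = -3.2 mOsm/kg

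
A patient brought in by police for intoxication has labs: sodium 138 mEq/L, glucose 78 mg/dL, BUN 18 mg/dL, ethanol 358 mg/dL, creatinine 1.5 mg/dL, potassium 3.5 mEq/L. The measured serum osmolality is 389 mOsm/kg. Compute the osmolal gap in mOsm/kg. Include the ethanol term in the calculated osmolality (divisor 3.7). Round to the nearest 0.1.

5.5 mOsm/kg

Calculated osmolality = 2·Na + glucose/18 + BUN/2.8 + ethanol/3.7
= 2·138 + 78/18 + 18/2.8 + 358/3.7
= 276 + 4.33 + 6.43 + 96.76
= 383.52 mOsm/kg ≈ 383.5 mOsm/kg
Osmolar gap = measured − calculated = 389 − 383.5 = 5.5 mOsm/kg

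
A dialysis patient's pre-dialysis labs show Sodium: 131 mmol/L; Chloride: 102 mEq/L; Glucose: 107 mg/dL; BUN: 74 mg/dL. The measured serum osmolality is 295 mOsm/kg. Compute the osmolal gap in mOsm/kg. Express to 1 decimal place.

Calculated osmolality = 2·Na + glucose/18 + BUN/2.8
= 2·131 + 107/18 + 74/2.8
= 262 + 5.94 + 26.43
= 294.37 mOsm/kg ≈ 294.4 mOsm/kg
Osmolar gap = measured − calculated = 295 − 294.4 = 0.6 mOsm/kg

0.6 mOsm/kg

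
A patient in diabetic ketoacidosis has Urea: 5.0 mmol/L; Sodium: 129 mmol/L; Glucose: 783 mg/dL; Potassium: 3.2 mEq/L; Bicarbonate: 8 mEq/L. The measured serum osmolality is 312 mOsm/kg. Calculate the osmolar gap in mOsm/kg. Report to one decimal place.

Calculated osmolality = 2·Na + glucose/18 + urea
= 2·129 + 783/18 + 5
= 258 + 43.50 + 5
= 306.5 mOsm/kg ≈ 306.5 mOsm/kg
Osmolar gap = measured − calculated = 312 − 306.5 = 5.5 mOsm/kg

5.5 mOsm/kg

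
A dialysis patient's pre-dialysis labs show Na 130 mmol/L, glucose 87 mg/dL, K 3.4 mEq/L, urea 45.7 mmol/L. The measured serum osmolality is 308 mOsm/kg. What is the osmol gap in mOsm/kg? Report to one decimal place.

Calculated osmolality = 2·Na + glucose/18 + urea
= 2·130 + 87/18 + 45.7
= 260 + 4.83 + 45.70
= 310.53 mOsm/kg ≈ 310.5 mOsm/kg
Osmolar gap = measured − calculated = 308 − 310.5 = -2.5 mOsm/kg

-2.5 mOsm/kg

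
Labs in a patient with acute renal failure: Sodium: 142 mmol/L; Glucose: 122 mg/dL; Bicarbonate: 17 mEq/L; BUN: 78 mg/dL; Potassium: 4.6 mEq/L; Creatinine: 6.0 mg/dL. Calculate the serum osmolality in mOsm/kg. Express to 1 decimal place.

Calculated osmolality = 2·Na + glucose/18 + BUN/2.8
= 2·142 + 122/18 + 78/2.8
= 284 + 6.78 + 27.86
= 318.64 mOsm/kg

318.6 mOsm/kg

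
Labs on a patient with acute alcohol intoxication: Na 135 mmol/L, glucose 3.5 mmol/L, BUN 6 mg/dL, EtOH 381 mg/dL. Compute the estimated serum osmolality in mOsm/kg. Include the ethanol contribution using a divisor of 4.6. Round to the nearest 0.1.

358.5 mOsm/kg

Calculated osmolality = 2·Na + glucose + BUN/2.8 + ethanol/4.6
= 2·135 + 3.5 + 6/2.8 + 381/4.6
= 270 + 3.50 + 2.14 + 82.83
= 358.47 mOsm/kg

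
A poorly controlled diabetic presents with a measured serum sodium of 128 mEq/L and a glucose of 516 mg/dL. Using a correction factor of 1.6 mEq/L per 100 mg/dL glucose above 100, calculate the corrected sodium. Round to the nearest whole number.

Corrected Na = measured Na + 1.6 · (glucose − 100)/100
= 128 + 1.6 · (516 − 100)/100
= 128 + 6.7
= 134.7 mEq/L

135 mEq/L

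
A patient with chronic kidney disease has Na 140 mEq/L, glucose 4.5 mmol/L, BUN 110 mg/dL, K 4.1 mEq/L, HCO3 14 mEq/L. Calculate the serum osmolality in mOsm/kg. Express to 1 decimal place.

323.8 mOsm/kg

Calculated osmolality = 2·Na + glucose + BUN/2.8
= 2·140 + 4.5 + 110/2.8
= 280 + 4.50 + 39.29
= 323.79 mOsm/kg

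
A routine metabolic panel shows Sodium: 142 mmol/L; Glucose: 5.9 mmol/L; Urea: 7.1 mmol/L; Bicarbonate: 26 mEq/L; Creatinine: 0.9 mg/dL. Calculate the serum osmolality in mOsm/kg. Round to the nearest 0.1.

297.0 mOsm/kg

Calculated osmolality = 2·Na + glucose + urea
= 2·142 + 5.9 + 7.1
= 284 + 5.90 + 7.10
= 297 mOsm/kg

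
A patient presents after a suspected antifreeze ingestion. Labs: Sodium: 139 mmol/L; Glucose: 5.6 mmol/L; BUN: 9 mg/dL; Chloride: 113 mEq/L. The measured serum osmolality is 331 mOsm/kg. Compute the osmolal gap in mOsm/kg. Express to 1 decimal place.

Calculated osmolality = 2·Na + glucose + BUN/2.8
= 2·139 + 5.6 + 9/2.8
= 278 + 5.60 + 3.21
= 286.81 mOsm/kg ≈ 286.8 mOsm/kg
Osmolar gap = measured − calculated = 331 − 286.8 = 44.2 mOsm/kg

44.2 mOsm/kg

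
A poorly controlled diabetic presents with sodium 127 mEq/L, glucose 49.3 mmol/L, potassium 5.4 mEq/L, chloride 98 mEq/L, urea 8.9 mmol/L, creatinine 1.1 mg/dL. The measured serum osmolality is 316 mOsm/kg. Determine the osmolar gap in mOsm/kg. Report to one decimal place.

Calculated osmolality = 2·Na + glucose + urea
= 2·127 + 49.3 + 8.9
= 254 + 49.30 + 8.90
= 312.2 mOsm/kg ≈ 312.2 mOsm/kg
Osmolar gap = measured − calculated = 316 − 312.2 = 3.8 mOsm/kg

3.8 mOsm/kg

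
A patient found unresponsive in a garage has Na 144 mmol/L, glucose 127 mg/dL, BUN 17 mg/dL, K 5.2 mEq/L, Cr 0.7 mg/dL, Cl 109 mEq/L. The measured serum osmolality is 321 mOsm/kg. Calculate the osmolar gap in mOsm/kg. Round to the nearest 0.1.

Calculated osmolality = 2·Na + glucose/18 + BUN/2.8
= 2·144 + 127/18 + 17/2.8
= 288 + 7.06 + 6.07
= 301.13 mOsm/kg ≈ 301.1 mOsm/kg
Osmolar gap = measured − calculated = 321 − 301.1 = 19.9 mOsm/kg

19.9 mOsm/kg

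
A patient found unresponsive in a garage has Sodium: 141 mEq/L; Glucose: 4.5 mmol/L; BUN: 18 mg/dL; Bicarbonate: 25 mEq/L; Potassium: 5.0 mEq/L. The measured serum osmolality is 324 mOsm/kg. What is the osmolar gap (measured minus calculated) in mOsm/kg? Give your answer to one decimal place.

Calculated osmolality = 2·Na + glucose + BUN/2.8
= 2·141 + 4.5 + 18/2.8
= 282 + 4.50 + 6.43
= 292.93 mOsm/kg ≈ 292.9 mOsm/kg
Osmolar gap = measured − calculated = 324 − 292.9 = 31.1 mOsm/kg

31.1 mOsm/kg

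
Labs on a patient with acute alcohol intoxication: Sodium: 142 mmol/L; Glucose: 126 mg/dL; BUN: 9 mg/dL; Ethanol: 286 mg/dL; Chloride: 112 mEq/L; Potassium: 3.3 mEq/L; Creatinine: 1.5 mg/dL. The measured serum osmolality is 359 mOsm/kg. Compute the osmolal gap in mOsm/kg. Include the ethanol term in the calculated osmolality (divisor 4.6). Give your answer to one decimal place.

2.6 mOsm/kg

Calculated osmolality = 2·Na + glucose/18 + BUN/2.8 + ethanol/4.6
= 2·142 + 126/18 + 9/2.8 + 286/4.6
= 284 + 7 + 3.21 + 62.17
= 356.38 mOsm/kg ≈ 356.4 mOsm/kg
Osmolar gap = measured − calculated = 359 − 356.4 = 2.6 mOsm/kg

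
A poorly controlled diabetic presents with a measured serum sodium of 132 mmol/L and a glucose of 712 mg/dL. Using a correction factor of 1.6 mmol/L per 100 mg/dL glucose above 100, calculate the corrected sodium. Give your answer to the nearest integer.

Corrected Na = measured Na + 1.6 · (glucose − 100)/100
= 132 + 1.6 · (712 − 100)/100
= 132 + 9.8
= 141.8 mmol/L

142 mmol/L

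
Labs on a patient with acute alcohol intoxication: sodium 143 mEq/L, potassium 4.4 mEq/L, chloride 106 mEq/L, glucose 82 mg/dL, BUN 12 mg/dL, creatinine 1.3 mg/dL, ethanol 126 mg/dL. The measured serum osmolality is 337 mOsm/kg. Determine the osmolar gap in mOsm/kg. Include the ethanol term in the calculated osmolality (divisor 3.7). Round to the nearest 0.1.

Calculated osmolality = 2·Na + glucose/18 + BUN/2.8 + ethanol/3.7
= 2·143 + 82/18 + 12/2.8 + 126/3.7
= 286 + 4.56 + 4.29 + 34.05
= 328.9 mOsm/kg ≈ 328.9 mOsm/kg
Osmolar gap = measured − calculated = 337 − 328.9 = 8.1 mOsm/kg

8.1 mOsm/kg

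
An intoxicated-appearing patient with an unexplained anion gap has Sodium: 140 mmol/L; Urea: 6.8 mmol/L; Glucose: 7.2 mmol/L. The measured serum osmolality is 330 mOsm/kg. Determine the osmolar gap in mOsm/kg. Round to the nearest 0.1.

36.0 mOsm/kg

Calculated osmolality = 2·Na + glucose + urea
= 2·140 + 7.2 + 6.8
= 280 + 7.20 + 6.80
= 294 mOsm/kg ≈ 294.0 mOsm/kg
Osmolar gap = measured − calculated = 330 − 294.0 = 36.0 mOsm/kg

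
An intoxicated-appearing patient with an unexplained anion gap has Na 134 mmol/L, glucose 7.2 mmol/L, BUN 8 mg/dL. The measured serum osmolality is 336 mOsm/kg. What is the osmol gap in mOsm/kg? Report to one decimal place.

57.9 mOsm/kg

Calculated osmolality = 2·Na + glucose + BUN/2.8
= 2·134 + 7.2 + 8/2.8
= 268 + 7.20 + 2.86
= 278.06 mOsm/kg ≈ 278.1 mOsm/kg
Osmolar gap = measured − calculated = 336 − 278.1 = 57.9 mOsm/kg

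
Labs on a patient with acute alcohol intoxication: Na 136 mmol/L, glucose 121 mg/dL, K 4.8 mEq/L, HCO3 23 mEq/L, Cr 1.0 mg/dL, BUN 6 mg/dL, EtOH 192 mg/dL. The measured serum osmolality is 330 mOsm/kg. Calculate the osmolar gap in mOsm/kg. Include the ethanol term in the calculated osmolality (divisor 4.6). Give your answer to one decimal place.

7.4 mOsm/kg

Calculated osmolality = 2·Na + glucose/18 + BUN/2.8 + ethanol/4.6
= 2·136 + 121/18 + 6/2.8 + 192/4.6
= 272 + 6.72 + 2.14 + 41.74
= 322.6 mOsm/kg ≈ 322.6 mOsm/kg
Osmolar gap = measured − calculated = 330 − 322.6 = 7.4 mOsm/kg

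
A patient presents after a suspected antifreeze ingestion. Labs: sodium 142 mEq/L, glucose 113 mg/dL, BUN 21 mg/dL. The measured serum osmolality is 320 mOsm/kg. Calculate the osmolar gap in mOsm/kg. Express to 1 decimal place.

22.2 mOsm/kg

Calculated osmolality = 2·Na + glucose/18 + BUN/2.8
= 2·142 + 113/18 + 21/2.8
= 284 + 6.28 + 7.50
= 297.78 mOsm/kg ≈ 297.8 mOsm/kg
Osmolar gap = measured − calculated = 320 − 297.8 = 22.2 mOsm/kg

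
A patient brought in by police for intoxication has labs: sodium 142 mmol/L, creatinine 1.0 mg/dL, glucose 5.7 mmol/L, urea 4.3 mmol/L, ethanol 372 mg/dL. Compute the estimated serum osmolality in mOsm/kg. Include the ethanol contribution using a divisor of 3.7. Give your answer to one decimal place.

Calculated osmolality = 2·Na + glucose + urea + ethanol/3.7
= 2·142 + 5.7 + 4.3 + 372/3.7
= 284 + 5.70 + 4.30 + 100.54
= 394.54 mOsm/kg

394.5 mOsm/kg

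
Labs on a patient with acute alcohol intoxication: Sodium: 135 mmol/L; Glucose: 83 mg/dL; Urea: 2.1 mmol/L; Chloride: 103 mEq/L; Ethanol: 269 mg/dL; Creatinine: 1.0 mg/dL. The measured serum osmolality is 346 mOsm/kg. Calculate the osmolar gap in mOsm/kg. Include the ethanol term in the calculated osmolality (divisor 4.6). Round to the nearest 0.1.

Calculated osmolality = 2·Na + glucose/18 + urea + ethanol/4.6
= 2·135 + 83/18 + 2.1 + 269/4.6
= 270 + 4.61 + 2.10 + 58.48
= 335.19 mOsm/kg ≈ 335.2 mOsm/kg
Osmolar gap = measured − calculated = 346 − 335.2 = 10.8 mOsm/kg

10.8 mOsm/kg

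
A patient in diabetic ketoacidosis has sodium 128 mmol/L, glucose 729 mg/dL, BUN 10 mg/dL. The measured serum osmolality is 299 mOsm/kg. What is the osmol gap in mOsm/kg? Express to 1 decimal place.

Calculated osmolality = 2·Na + glucose/18 + BUN/2.8
= 2·128 + 729/18 + 10/2.8
= 256 + 40.50 + 3.57
= 300.07 mOsm/kg ≈ 300.1 mOsm/kg
Osmolar gap = measured − calculated = 299 − 300.1 = -1.1 mOsm/kg

-1.1 mOsm/kg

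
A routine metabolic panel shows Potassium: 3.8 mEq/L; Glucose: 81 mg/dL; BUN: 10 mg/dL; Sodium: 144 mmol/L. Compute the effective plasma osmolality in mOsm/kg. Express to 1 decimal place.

Effective osmolality excludes urea (freely permeant across cell membranes):
2·Na + glucose/18
= 2·144 + 81/18
= 288 + 4.5
= 292.5 mOsm/kg

292.5 mOsm/kg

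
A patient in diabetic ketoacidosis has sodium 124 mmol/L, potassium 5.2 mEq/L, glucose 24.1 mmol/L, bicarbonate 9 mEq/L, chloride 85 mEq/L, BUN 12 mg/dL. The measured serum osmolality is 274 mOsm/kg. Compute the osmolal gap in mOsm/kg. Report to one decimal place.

Calculated osmolality = 2·Na + glucose + BUN/2.8
= 2·124 + 24.1 + 12/2.8
= 248 + 24.10 + 4.29
= 276.39 mOsm/kg ≈ 276.4 mOsm/kg
Osmolar gap = measured − calculated = 274 − 276.4 = -2.4 mOsm/kg

-2.4 mOsm/kg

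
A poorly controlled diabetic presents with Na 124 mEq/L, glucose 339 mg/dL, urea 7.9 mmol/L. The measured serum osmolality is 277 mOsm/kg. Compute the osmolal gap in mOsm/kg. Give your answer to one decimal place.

2.3 mOsm/kg

Calculated osmolality = 2·Na + glucose/18 + urea
= 2·124 + 339/18 + 7.9
= 248 + 18.83 + 7.90
= 274.73 mOsm/kg ≈ 274.7 mOsm/kg
Osmolar gap = measured − calculated = 277 − 274.7 = 2.3 mOsm/kg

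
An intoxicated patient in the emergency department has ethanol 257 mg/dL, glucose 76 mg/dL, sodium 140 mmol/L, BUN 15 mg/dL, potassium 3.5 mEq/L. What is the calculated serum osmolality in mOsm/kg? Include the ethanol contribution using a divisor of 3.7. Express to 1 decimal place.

Calculated osmolality = 2·Na + glucose/18 + BUN/2.8 + ethanol/3.7
= 2·140 + 76/18 + 15/2.8 + 257/3.7
= 280 + 4.22 + 5.36 + 69.46
= 359.04 mOsm/kg

359.0 mOsm/kg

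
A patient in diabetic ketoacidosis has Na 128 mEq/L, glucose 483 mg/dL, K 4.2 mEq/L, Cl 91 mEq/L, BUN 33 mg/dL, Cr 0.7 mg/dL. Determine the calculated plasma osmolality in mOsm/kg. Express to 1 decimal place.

Calculated osmolality = 2·Na + glucose/18 + BUN/2.8
= 2·128 + 483/18 + 33/2.8
= 256 + 26.83 + 11.79
= 294.62 mOsm/kg

294.6 mOsm/kg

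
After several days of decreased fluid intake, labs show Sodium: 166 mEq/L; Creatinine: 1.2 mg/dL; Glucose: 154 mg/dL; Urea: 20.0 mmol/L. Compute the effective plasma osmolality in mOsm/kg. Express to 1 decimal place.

340.6 mOsm/kg

Effective osmolality excludes urea (freely permeant across cell membranes):
2·Na + glucose/18
= 2·166 + 154/18
= 332 + 8.56
= 340.56 mOsm/kg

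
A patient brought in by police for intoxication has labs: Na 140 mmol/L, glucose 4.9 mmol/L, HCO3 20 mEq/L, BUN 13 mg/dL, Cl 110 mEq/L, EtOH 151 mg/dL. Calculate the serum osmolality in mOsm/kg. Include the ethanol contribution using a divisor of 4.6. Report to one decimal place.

322.4 mOsm/kg

Calculated osmolality = 2·Na + glucose + BUN/2.8 + ethanol/4.6
= 2·140 + 4.9 + 13/2.8 + 151/4.6
= 280 + 4.90 + 4.64 + 32.83
= 322.37 mOsm/kg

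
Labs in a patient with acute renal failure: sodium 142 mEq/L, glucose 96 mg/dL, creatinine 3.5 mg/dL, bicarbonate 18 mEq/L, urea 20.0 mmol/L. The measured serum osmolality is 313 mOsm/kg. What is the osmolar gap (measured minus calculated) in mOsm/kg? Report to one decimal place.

Calculated osmolality = 2·Na + glucose/18 + urea
= 2·142 + 96/18 + 20
= 284 + 5.33 + 20
= 309.33 mOsm/kg ≈ 309.3 mOsm/kg
Osmolar gap = measured − calculated = 313 − 309.3 = 3.7 mOsm/kg

3.7 mOsm/kg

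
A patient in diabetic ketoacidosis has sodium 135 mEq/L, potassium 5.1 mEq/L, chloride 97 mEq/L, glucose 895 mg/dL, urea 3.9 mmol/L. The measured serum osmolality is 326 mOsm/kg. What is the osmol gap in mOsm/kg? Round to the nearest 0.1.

Calculated osmolality = 2·Na + glucose/18 + urea
= 2·135 + 895/18 + 3.9
= 270 + 49.72 + 3.90
= 323.62 mOsm/kg ≈ 323.6 mOsm/kg
Osmolar gap = measured − calculated = 326 − 323.6 = 2.4 mOsm/kg

2.4 mOsm/kg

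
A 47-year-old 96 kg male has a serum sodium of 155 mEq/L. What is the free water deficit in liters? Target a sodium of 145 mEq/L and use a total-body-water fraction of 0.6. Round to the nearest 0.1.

TBW = 0.6 · 96 = 57.6 L
Free water deficit = TBW · (Na/145 − 1)
= 57.6 · (155/145 − 1)
= 57.6 · 0.069
= 3.97 L

4.0 L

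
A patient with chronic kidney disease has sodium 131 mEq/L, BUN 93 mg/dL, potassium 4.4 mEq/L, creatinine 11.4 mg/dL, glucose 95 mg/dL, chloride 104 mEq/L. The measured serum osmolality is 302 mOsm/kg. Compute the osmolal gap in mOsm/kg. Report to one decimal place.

Calculated osmolality = 2·Na + glucose/18 + BUN/2.8
= 2·131 + 95/18 + 93/2.8
= 262 + 5.28 + 33.21
= 300.49 mOsm/kg ≈ 300.5 mOsm/kg
Osmolar gap = measured − calculated = 302 − 300.5 = 1.5 mOsm/kg

1.5 mOsm/kg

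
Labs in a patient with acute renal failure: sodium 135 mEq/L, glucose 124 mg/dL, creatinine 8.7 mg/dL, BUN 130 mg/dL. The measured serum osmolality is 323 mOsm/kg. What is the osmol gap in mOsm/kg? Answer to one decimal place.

Calculated osmolality = 2·Na + glucose/18 + BUN/2.8
= 2·135 + 124/18 + 130/2.8
= 270 + 6.89 + 46.43
= 323.32 mOsm/kg ≈ 323.3 mOsm/kg
Osmolar gap = measured − calculated = 323 − 323.3 = -0.3 mOsm/kg

-0.3 mOsm/kg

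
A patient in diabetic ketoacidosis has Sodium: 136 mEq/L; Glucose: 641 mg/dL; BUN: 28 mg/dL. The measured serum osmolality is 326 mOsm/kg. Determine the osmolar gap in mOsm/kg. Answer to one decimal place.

Calculated osmolality = 2·Na + glucose/18 + BUN/2.8
= 2·136 + 641/18 + 28/2.8
= 272 + 35.61 + 10
= 317.61 mOsm/kg ≈ 317.6 mOsm/kg
Osmolar gap = measured − calculated = 326 − 317.6 = 8.4 mOsm/kg

8.4 mOsm/kg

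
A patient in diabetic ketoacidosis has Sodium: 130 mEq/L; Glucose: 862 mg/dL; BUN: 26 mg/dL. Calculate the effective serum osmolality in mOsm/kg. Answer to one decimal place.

Effective osmolality excludes urea (freely permeant across cell membranes):
2·Na + glucose/18
= 2·130 + 862/18
= 260 + 47.89
= 307.89 mOsm/kg

307.9 mOsm/kg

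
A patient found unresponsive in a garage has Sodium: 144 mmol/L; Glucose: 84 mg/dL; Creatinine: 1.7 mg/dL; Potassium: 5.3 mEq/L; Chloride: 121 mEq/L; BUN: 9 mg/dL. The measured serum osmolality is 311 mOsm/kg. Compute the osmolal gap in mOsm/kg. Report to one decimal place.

15.1 mOsm/kg

Calculated osmolality = 2·Na + glucose/18 + BUN/2.8
= 2·144 + 84/18 + 9/2.8
= 288 + 4.67 + 3.21
= 295.88 mOsm/kg ≈ 295.9 mOsm/kg
Osmolar gap = measured − calculated = 311 − 295.9 = 15.1 mOsm/kg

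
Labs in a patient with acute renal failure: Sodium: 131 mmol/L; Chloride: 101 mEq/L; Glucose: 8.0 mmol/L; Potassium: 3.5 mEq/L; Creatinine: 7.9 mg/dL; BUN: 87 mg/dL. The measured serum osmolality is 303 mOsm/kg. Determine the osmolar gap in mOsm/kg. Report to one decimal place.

1.9 mOsm/kg

Calculated osmolality = 2·Na + glucose + BUN/2.8
= 2·131 + 8 + 87/2.8
= 262 + 8 + 31.07
= 301.07 mOsm/kg ≈ 301.1 mOsm/kg
Osmolar gap = measured − calculated = 303 − 301.1 = 1.9 mOsm/kg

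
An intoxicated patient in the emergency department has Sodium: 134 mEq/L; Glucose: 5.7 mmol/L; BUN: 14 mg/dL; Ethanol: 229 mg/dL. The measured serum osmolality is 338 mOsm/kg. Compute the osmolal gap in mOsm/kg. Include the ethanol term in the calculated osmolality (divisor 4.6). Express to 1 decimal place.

9.5 mOsm/kg

Calculated osmolality = 2·Na + glucose + BUN/2.8 + ethanol/4.6
= 2·134 + 5.7 + 14/2.8 + 229/4.6
= 268 + 5.70 + 5 + 49.78
= 328.48 mOsm/kg ≈ 328.5 mOsm/kg
Osmolar gap = measured − calculated = 338 − 328.5 = 9.5 mOsm/kg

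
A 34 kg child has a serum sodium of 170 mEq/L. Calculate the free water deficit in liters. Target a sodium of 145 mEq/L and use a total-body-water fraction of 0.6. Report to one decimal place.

3.5 L

TBW = 0.6 · 34 = 20.4 L
Free water deficit = TBW · (Na/145 − 1)
= 20.4 · (170/145 − 1)
= 20.4 · 0.1724
= 3.52 L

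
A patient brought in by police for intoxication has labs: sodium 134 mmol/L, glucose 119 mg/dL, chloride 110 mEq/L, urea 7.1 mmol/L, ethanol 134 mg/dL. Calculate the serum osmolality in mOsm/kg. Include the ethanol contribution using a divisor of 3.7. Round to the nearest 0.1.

317.9 mOsm/kg

Calculated osmolality = 2·Na + glucose/18 + urea + ethanol/3.7
= 2·134 + 119/18 + 7.1 + 134/3.7
= 268 + 6.61 + 7.10 + 36.22
= 317.93 mOsm/kg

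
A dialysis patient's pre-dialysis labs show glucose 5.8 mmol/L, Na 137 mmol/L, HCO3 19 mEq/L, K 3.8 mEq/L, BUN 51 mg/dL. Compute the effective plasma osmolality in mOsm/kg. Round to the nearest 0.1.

279.8 mOsm/kg

Effective osmolality excludes urea (freely permeant across cell membranes):
2·Na + glucose
= 2·137 + 5.8
= 274 + 5.8
= 279.8 mOsm/kg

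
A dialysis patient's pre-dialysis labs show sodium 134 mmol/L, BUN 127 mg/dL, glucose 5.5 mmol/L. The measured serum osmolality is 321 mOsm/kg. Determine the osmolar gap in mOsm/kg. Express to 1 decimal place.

2.1 mOsm/kg

Calculated osmolality = 2·Na + glucose + BUN/2.8
= 2·134 + 5.5 + 127/2.8
= 268 + 5.50 + 45.36
= 318.86 mOsm/kg ≈ 318.9 mOsm/kg
Osmolar gap = measured − calculated = 321 − 318.9 = 2.1 mOsm/kg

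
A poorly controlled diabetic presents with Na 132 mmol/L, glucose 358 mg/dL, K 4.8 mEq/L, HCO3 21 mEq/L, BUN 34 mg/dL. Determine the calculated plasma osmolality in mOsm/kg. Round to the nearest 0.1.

Calculated osmolality = 2·Na + glucose/18 + BUN/2.8
= 2·132 + 358/18 + 34/2.8
= 264 + 19.89 + 12.14
= 296.03 mOsm/kg

296.0 mOsm/kg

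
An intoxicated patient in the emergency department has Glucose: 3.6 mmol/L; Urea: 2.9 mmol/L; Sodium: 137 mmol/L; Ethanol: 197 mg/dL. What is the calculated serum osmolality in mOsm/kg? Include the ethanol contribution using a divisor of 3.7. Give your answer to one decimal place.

333.7 mOsm/kg

Calculated osmolality = 2·Na + glucose + urea + ethanol/3.7
= 2·137 + 3.6 + 2.9 + 197/3.7
= 274 + 3.60 + 2.90 + 53.24
= 333.74 mOsm/kg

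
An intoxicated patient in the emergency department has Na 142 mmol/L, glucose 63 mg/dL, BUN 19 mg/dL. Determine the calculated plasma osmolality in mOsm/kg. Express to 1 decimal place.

294.3 mOsm/kg

Calculated osmolality = 2·Na + glucose/18 + BUN/2.8
= 2·142 + 63/18 + 19/2.8
= 284 + 3.50 + 6.79
= 294.29 mOsm/kg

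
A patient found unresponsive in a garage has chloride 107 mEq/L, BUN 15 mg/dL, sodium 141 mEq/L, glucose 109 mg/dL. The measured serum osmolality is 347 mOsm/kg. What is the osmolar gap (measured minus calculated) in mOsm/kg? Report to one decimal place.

Calculated osmolality = 2·Na + glucose/18 + BUN/2.8
= 2·141 + 109/18 + 15/2.8
= 282 + 6.06 + 5.36
= 293.42 mOsm/kg ≈ 293.4 mOsm/kg
Osmolar gap = measured − calculated = 347 − 293.4 = 53.6 mOsm/kg

53.6 mOsm/kg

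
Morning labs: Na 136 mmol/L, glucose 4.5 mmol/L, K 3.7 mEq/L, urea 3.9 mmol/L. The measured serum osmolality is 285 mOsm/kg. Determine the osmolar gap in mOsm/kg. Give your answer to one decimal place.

Calculated osmolality = 2·Na + glucose + urea
= 2·136 + 4.5 + 3.9
= 272 + 4.50 + 3.90
= 280.4 mOsm/kg ≈ 280.4 mOsm/kg
Osmolar gap = measured − calculated = 285 − 280.4 = 4.6 mOsm/kg

4.6 mOsm/kg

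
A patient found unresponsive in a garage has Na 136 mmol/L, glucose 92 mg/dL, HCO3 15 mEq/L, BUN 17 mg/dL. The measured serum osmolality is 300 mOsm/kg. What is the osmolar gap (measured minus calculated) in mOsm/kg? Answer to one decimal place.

Calculated osmolality = 2·Na + glucose/18 + BUN/2.8
= 2·136 + 92/18 + 17/2.8
= 272 + 5.11 + 6.07
= 283.18 mOsm/kg ≈ 283.2 mOsm/kg
Osmolar gap = measured − calculated = 300 − 283.2 = 16.8 mOsm/kg

16.8 mOsm/kg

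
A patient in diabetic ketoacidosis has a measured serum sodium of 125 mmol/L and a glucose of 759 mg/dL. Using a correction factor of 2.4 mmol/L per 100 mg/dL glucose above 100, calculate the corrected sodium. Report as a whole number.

141 mmol/L

Corrected Na = measured Na + 2.4 · (glucose − 100)/100
= 125 + 2.4 · (759 − 100)/100
= 125 + 15.8
= 140.8 mmol/L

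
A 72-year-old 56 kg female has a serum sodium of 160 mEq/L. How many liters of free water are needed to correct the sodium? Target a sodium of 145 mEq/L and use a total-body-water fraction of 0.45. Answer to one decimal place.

2.6 L

TBW = 0.45 · 56 = 25.2 L
Free water deficit = TBW · (Na/145 − 1)
= 25.2 · (160/145 − 1)
= 25.2 · 0.1034
= 2.61 L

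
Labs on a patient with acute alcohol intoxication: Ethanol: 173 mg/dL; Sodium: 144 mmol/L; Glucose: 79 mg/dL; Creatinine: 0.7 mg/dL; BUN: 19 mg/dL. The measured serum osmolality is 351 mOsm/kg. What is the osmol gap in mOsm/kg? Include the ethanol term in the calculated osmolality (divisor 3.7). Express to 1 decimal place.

5.1 mOsm/kg

Calculated osmolality = 2·Na + glucose/18 + BUN/2.8 + ethanol/3.7
= 2·144 + 79/18 + 19/2.8 + 173/3.7
= 288 + 4.39 + 6.79 + 46.76
= 345.94 mOsm/kg ≈ 345.9 mOsm/kg
Osmolar gap = measured − calculated = 351 − 345.9 = 5.1 mOsm/kg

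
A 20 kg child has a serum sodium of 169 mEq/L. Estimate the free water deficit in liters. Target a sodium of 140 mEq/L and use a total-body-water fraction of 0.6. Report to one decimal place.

2.5 L

TBW = 0.6 · 20 = 12 L
Free water deficit = TBW · (Na/140 − 1)
= 12 · (169/140 − 1)
= 12 · 0.2071
= 2.49 L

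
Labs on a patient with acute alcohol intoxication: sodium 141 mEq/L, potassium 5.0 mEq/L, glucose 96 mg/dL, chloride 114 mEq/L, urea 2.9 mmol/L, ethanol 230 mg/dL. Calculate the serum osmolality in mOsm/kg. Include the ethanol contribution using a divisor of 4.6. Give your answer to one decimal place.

Calculated osmolality = 2·Na + glucose/18 + urea + ethanol/4.6
= 2·141 + 96/18 + 2.9 + 230/4.6
= 282 + 5.33 + 2.90 + 50
= 340.23 mOsm/kg

340.2 mOsm/kg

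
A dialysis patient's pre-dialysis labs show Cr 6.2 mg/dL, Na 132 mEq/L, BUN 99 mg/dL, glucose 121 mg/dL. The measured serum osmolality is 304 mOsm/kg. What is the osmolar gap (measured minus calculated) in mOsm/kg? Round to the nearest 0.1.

-2.1 mOsm/kg

Calculated osmolality = 2·Na + glucose/18 + BUN/2.8
= 2·132 + 121/18 + 99/2.8
= 264 + 6.72 + 35.36
= 306.08 mOsm/kg ≈ 306.1 mOsm/kg
Osmolar gap = measured − calculated = 304 − 306.1 = -2.1 mOsm/kg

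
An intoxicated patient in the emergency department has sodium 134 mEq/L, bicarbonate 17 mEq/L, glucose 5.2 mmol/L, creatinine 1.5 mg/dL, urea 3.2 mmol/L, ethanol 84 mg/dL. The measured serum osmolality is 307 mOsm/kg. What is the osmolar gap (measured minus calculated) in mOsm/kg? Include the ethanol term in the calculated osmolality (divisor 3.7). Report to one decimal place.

7.9 mOsm/kg

Calculated osmolality = 2·Na + glucose + urea + ethanol/3.7
= 2·134 + 5.2 + 3.2 + 84/3.7
= 268 + 5.20 + 3.20 + 22.70
= 299.1 mOsm/kg ≈ 299.1 mOsm/kg
Osmolar gap = measured − calculated = 307 − 299.1 = 7.9 mOsm/kg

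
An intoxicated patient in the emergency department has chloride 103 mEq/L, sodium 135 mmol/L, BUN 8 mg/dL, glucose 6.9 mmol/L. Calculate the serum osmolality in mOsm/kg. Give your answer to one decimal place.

279.8 mOsm/kg

Calculated osmolality = 2·Na + glucose + BUN/2.8
= 2·135 + 6.9 + 8/2.8
= 270 + 6.90 + 2.86
= 279.76 mOsm/kg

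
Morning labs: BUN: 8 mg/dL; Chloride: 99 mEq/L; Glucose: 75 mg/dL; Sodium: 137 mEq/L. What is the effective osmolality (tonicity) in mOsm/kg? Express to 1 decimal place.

278.2 mOsm/kg

Effective osmolality excludes urea (freely permeant across cell membranes):
2·Na + glucose/18
= 2·137 + 75/18
= 274 + 4.17
= 278.17 mOsm/kg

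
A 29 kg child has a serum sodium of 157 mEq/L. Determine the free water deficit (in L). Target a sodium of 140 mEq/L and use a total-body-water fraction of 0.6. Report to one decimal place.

TBW = 0.6 · 29 = 17.4 L
Free water deficit = TBW · (Na/140 − 1)
= 17.4 · (157/140 − 1)
= 17.4 · 0.1214
= 2.11 L

2.1 L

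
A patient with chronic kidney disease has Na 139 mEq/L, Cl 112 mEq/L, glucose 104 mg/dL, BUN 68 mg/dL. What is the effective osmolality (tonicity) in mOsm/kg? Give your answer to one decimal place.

283.8 mOsm/kg

Effective osmolality excludes urea (freely permeant across cell membranes):
2·Na + glucose/18
= 2·139 + 104/18
= 278 + 5.78
= 283.78 mOsm/kg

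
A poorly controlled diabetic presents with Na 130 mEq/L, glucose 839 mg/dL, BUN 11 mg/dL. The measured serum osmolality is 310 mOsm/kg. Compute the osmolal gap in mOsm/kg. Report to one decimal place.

-0.5 mOsm/kg

Calculated osmolality = 2·Na + glucose/18 + BUN/2.8
= 2·130 + 839/18 + 11/2.8
= 260 + 46.61 + 3.93
= 310.54 mOsm/kg ≈ 310.5 mOsm/kg
Osmolar gap = measured − calculated = 310 − 310.5 = -0.5 mOsm/kg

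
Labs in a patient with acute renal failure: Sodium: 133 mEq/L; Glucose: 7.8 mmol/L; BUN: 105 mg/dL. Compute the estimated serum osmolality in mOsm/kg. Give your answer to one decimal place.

Calculated osmolality = 2·Na + glucose + BUN/2.8
= 2·133 + 7.8 + 105/2.8
= 266 + 7.80 + 37.50
= 311.3 mOsm/kg

311.3 mOsm/kg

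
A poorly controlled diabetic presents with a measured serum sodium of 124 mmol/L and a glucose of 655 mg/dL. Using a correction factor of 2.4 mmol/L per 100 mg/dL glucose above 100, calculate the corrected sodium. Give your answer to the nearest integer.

137 mmol/L

Corrected Na = measured Na + 2.4 · (glucose − 100)/100
= 124 + 2.4 · (655 − 100)/100
= 124 + 13.3
= 137.3 mmol/L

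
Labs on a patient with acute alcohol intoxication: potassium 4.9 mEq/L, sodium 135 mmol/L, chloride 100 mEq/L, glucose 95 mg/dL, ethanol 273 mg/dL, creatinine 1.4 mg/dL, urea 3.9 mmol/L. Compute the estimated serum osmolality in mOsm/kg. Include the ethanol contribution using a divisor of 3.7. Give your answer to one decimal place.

353.0 mOsm/kg

Calculated osmolality = 2·Na + glucose/18 + urea + ethanol/3.7
= 2·135 + 95/18 + 3.9 + 273/3.7
= 270 + 5.28 + 3.90 + 73.78
= 352.96 mOsm/kg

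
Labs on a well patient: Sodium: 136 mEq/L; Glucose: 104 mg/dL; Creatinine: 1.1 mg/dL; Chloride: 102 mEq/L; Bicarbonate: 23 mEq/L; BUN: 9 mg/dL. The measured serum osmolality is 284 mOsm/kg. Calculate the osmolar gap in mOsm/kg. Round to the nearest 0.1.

3.0 mOsm/kg

Calculated osmolality = 2·Na + glucose/18 + BUN/2.8
= 2·136 + 104/18 + 9/2.8
= 272 + 5.78 + 3.21
= 280.99 mOsm/kg ≈ 281.0 mOsm/kg
Osmolar gap = measured − calculated = 284 − 281.0 = 3.0 mOsm/kg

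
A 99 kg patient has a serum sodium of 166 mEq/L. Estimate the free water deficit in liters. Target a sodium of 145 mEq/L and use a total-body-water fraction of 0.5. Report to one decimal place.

7.2 L

TBW = 0.5 · 99 = 49.5 L
Free water deficit = TBW · (Na/145 − 1)
= 49.5 · (166/145 − 1)
= 49.5 · 0.1448
= 7.17 L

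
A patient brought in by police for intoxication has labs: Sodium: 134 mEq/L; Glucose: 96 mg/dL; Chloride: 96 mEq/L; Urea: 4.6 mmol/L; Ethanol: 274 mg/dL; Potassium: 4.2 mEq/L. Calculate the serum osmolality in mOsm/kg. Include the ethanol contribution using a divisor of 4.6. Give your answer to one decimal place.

Calculated osmolality = 2·Na + glucose/18 + urea + ethanol/4.6
= 2·134 + 96/18 + 4.6 + 274/4.6
= 268 + 5.33 + 4.60 + 59.57
= 337.5 mOsm/kg

337.5 mOsm/kg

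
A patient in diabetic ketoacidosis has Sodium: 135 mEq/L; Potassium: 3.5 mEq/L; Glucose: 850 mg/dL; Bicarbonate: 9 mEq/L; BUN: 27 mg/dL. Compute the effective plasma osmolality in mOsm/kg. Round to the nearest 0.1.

Effective osmolality excludes urea (freely permeant across cell membranes):
2·Na + glucose/18
= 2·135 + 850/18
= 270 + 47.22
= 317.22 mOsm/kg

317.2 mOsm/kg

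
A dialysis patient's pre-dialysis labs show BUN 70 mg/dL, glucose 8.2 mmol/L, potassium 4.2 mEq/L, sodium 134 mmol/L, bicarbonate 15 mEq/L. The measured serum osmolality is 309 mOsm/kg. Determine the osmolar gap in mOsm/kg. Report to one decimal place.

7.8 mOsm/kg

Calculated osmolality = 2·Na + glucose + BUN/2.8
= 2·134 + 8.2 + 70/2.8
= 268 + 8.20 + 25
= 301.2 mOsm/kg ≈ 301.2 mOsm/kg
Osmolar gap = measured − calculated = 309 − 301.2 = 7.8 mOsm/kg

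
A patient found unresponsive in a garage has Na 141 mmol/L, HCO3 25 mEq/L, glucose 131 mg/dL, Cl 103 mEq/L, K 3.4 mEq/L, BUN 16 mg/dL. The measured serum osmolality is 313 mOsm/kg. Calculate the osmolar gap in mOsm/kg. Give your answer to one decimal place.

18.0 mOsm/kg

Calculated osmolality = 2·Na + glucose/18 + BUN/2.8
= 2·141 + 131/18 + 16/2.8
= 282 + 7.28 + 5.71
= 294.99 mOsm/kg ≈ 295.0 mOsm/kg
Osmolar gap = measured − calculated = 313 − 295.0 = 18.0 mOsm/kg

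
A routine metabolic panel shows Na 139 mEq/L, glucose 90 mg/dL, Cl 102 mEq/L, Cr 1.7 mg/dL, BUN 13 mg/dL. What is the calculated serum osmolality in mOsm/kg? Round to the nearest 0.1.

287.6 mOsm/kg

Calculated osmolality = 2·Na + glucose/18 + BUN/2.8
= 2·139 + 90/18 + 13/2.8
= 278 + 5 + 4.64
= 287.64 mOsm/kg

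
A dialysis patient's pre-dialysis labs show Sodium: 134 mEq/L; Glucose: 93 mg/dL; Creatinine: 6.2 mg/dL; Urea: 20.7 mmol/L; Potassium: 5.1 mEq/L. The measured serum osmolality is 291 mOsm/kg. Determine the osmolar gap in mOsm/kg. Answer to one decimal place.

-2.9 mOsm/kg

Calculated osmolality = 2·Na + glucose/18 + urea
= 2·134 + 93/18 + 20.7
= 268 + 5.17 + 20.70
= 293.87 mOsm/kg ≈ 293.9 mOsm/kg
Osmolar gap = measured − calculated = 291 − 293.9 = -2.9 mOsm/kg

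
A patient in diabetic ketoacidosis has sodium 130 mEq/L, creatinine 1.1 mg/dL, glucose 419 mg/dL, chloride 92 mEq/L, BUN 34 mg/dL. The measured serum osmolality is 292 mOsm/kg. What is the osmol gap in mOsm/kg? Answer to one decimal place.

-3.4 mOsm/kg

Calculated osmolality = 2·Na + glucose/18 + BUN/2.8
= 2·130 + 419/18 + 34/2.8
= 260 + 23.28 + 12.14
= 295.42 mOsm/kg ≈ 295.4 mOsm/kg
Osmolar gap = measured − calculated = 292 − 295.4 = -3.4 mOsm/kg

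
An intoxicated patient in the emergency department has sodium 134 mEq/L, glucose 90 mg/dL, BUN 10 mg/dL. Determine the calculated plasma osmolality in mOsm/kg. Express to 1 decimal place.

276.6 mOsm/kg

Calculated osmolality = 2·Na + glucose/18 + BUN/2.8
= 2·134 + 90/18 + 10/2.8
= 268 + 5 + 3.57
= 276.57 mOsm/kg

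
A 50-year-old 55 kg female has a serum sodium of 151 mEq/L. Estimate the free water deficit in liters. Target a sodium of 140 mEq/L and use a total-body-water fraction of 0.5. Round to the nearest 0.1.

TBW = 0.5 · 55 = 27.5 L
Free water deficit = TBW · (Na/140 − 1)
= 27.5 · (151/140 − 1)
= 27.5 · 0.0786
= 2.16 L

2.2 L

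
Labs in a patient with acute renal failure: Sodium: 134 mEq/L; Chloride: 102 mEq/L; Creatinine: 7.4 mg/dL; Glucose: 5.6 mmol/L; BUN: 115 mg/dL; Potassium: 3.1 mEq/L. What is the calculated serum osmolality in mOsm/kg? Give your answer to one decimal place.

Calculated osmolality = 2·Na + glucose + BUN/2.8
= 2·134 + 5.6 + 115/2.8
= 268 + 5.60 + 41.07
= 314.67 mOsm/kg

314.7 mOsm/kg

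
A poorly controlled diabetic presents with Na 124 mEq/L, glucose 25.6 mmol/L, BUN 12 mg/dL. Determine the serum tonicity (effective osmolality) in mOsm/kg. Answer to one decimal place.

273.6 mOsm/kg

Effective osmolality excludes urea (freely permeant across cell membranes):
2·Na + glucose
= 2·124 + 25.6
= 248 + 25.6
= 273.6 mOsm/kg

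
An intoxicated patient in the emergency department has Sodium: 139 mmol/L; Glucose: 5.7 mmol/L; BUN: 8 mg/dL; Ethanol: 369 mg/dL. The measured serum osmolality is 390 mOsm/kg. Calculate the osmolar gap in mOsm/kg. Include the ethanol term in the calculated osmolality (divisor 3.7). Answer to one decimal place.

Calculated osmolality = 2·Na + glucose + BUN/2.8 + ethanol/3.7
= 2·139 + 5.7 + 8/2.8 + 369/3.7
= 278 + 5.70 + 2.86 + 99.73
= 386.29 mOsm/kg ≈ 386.3 mOsm/kg
Osmolar gap = measured − calculated = 390 − 386.3 = 3.7 mOsm/kg

3.7 mOsm/kg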